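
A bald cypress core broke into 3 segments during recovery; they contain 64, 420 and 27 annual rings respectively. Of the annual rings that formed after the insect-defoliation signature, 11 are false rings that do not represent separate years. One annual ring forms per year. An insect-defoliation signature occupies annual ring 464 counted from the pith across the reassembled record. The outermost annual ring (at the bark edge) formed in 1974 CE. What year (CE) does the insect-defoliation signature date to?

1938 CE

Total annual rings = 64 + 420 + 27 = 511.
Between annual ring 464 and the bark edge there are 511 − 464 = 47 annual rings.
47 − 11 false = 36 true annual rings after the insect-defoliation signature.
1974 − 36 = 1938 CE.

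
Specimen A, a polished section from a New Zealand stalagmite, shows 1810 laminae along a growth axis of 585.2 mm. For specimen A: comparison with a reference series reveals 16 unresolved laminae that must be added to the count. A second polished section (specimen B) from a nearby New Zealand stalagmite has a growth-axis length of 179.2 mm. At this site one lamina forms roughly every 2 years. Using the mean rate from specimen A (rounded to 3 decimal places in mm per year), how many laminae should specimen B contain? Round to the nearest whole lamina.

Specimen A: true lamina count = 1810 + 16 = 1826.
Specimen A: 1826 laminae at 2 years each span 1826 × 2 = 3652 years.
A: Extension rate ≈ 585.2 / 3652 = 0.160 mm/yr.
B spans 179.2 / 0.160 = 1120.00 years; at 2 years per lamina that is 1120.00 / 2 ≈ 560 laminae.

560 laminae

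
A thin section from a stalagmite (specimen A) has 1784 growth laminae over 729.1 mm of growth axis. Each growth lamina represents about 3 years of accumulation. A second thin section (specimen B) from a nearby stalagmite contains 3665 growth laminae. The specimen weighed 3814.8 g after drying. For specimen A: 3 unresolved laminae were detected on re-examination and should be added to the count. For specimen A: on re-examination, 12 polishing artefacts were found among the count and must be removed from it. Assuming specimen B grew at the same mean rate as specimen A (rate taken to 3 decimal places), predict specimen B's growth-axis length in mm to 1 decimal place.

1506.3 mm

Specimen A: true growth lamina count = 1784 − 12 + 3 = 1775.
Specimen A: at 3 years per growth lamina, 1775 × 3 = 5325 years.
A: Mean rate = 729.1 mm / 5325 years ≈ 0.137 mm/yr.
Specimen B: 3665 growth laminae at 3 years each span 3665 × 3 = 10995 years. For B, 0.137 mm/year × 10995 years = 1506.3 mm.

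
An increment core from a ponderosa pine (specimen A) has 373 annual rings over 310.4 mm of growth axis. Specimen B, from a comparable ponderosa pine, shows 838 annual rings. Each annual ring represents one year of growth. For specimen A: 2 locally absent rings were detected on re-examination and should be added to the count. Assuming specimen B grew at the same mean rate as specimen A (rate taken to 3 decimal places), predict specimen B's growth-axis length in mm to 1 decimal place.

693.9 mm

Specimen A: after corrections the count is 373 + 2 = 375 annual rings.
A: Extension rate ≈ 310.4 / 375 = 0.828 mm/year.
B's length ≈ 0.828 × 838 = 693.9 mm.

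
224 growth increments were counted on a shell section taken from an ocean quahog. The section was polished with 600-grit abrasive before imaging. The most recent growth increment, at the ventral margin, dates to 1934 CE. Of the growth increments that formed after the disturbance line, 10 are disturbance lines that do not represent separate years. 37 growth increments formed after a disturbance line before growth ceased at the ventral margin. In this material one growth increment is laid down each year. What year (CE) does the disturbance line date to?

1907 CE

37 growth increments formed after the disturbance line.
37 − 10 false = 27 true growth increments after the disturbance line.
1934 − 27 = 1907 CE.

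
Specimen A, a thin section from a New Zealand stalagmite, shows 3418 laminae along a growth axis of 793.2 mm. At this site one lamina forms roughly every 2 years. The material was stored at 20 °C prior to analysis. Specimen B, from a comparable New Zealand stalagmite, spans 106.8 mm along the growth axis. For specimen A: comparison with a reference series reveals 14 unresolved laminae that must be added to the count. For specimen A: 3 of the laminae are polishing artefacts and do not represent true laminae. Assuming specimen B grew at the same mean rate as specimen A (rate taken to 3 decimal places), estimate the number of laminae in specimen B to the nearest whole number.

Specimen A: true lamina count = 3418 − 3 + 14 = 3429.
Specimen A: multiplying by 2 years per lamina: 3429 × 2 = 6858 years.
A: Extension rate ≈ 793.2 / 6858 = 0.116 mm/year.
B spans 106.8 / 0.116 = 920.69 years; at 2 years per lamina that is 920.69 / 2 ≈ 460 laminae.

460 laminae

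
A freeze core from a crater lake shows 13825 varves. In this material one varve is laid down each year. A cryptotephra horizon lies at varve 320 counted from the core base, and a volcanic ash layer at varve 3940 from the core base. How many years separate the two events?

The two markers are separated by 3940 − 320 = 3620 varves.
At one varve per year, 3620 years elapsed between them.

3620 years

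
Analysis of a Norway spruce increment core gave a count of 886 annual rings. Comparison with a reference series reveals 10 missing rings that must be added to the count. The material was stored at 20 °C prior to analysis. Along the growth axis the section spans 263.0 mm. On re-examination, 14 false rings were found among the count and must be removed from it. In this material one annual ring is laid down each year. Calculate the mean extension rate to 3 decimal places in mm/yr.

0.298 mm/yr

True annual ring count = 886 − 14 + 10 = 882.
Mean rate = 263.0 mm / 882 years ≈ 0.298 mm/yr.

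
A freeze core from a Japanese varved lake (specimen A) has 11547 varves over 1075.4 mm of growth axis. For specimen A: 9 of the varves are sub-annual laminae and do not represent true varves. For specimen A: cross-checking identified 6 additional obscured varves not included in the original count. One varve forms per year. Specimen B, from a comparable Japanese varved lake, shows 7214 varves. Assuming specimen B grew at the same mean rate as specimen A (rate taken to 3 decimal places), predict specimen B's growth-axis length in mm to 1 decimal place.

670.9 mm

Specimen A: true varve count = 11547 − 9 + 6 = 11544.
A: 1075.4 mm over 11544 years gives 1075.4 / 11544 ≈ 0.093 mm/yr.
For B, 0.093 mm/year × 7214 years = 670.9 mm.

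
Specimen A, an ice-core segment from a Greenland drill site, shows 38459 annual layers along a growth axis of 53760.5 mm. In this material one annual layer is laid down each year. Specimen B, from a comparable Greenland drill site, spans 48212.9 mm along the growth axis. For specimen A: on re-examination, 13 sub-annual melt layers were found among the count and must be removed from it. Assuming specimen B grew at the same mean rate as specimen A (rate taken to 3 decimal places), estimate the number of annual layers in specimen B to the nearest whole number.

Specimen A: correcting the raw count gives 38459 − 13 = 38446 true annual layers.
A: Extension rate ≈ 53760.5 / 38446 = 1.398 mm/yr.
B spans 48212.9 / 1.398 = 34487.05 years ≈ 34487 annual layers.

34487 annual layers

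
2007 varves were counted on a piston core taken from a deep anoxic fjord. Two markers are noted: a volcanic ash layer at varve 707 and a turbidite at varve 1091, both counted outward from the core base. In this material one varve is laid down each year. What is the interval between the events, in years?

The two markers are separated by 1091 − 707 = 384 varves.
One varve per year makes the interval 384 years.

384 years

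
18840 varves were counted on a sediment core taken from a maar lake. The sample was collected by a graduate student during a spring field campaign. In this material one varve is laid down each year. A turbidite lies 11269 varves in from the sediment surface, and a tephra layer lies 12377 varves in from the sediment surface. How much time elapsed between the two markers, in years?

The two markers are separated by 12377 − 11269 = 1108 varves.
At one varve per year, 1108 years elapsed between them.

1108 yr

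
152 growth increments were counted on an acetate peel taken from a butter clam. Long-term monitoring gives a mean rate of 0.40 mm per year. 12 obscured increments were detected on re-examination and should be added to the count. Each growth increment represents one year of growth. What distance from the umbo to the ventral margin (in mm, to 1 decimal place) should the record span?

Adjusted count: 152 + 12 = 164 growth increments.
Predicted length = 0.40 mm/year × 164 years = 65.6 mm.

65.6 mm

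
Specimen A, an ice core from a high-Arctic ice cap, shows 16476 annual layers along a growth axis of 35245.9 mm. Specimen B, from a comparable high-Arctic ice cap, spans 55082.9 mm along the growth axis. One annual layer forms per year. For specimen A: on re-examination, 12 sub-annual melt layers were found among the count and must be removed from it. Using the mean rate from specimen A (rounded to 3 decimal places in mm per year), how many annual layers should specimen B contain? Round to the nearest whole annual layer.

25728 annual layers

Specimen A: adjusted count: 16476 − 12 = 16464 annual layers.
A: Extension rate ≈ 35245.9 / 16464 = 2.141 mm per year.
For B, 55082.9 / 2.141 = 25727.65 years ≈ 25728 annual layers.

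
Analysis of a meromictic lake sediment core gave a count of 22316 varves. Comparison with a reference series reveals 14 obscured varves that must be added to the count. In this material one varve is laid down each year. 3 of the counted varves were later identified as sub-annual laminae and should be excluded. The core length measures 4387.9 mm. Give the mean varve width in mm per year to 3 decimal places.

Adjusted count: 22316 − 3 + 14 = 22327 varves.
4387.9 mm over 22327 years gives 4387.9 / 22327 ≈ 0.197 mm per year.

0.197 mm per year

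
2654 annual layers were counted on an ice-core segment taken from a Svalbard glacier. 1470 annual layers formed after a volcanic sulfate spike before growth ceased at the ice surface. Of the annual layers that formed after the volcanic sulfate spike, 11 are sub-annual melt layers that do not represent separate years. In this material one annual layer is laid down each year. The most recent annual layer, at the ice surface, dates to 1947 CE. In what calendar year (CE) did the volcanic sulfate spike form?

1470 annual layers post-date the volcanic sulfate spike.
Excluding 11 false annual layers: 1470 − 11 = 1459.
The annual layer at the ice surface is 1947 CE, so the volcanic sulfate spike dates to 1947 − 1459 = 488 CE.

488 CE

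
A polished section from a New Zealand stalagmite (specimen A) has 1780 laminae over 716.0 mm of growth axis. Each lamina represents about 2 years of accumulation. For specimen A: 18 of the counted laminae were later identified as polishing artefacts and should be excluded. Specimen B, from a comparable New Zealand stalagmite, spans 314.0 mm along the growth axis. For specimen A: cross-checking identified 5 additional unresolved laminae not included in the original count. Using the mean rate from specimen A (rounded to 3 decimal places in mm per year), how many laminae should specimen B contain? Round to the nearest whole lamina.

773 laminae

Specimen A: correcting the raw count gives 1780 − 18 + 5 = 1767 true laminae.
Specimen A: multiplying by 2 years per lamina: 1767 × 2 = 3534 years.
A: 716.0 mm over 3534 years gives 716.0 / 3534 ≈ 0.203 mm/year.
Specimen B: 314.0 mm / 0.203 mm per year = 1546.80 years; at 2 years per lamina that is 1546.80 / 2 ≈ 773 laminae.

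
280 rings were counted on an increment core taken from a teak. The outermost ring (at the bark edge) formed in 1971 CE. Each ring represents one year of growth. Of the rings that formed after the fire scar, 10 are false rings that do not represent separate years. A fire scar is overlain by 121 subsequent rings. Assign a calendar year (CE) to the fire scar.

1860 CE

There are 121 rings younger than the fire scar.
Excluding 10 false rings: 121 − 10 = 111.
The ring at the bark edge is 1971 CE, so the fire scar dates to 1971 − 111 = 1860 CE.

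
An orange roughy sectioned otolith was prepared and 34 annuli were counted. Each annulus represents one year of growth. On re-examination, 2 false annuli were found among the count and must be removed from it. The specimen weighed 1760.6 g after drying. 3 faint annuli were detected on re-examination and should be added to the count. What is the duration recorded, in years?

Adjusted count: 34 − 2 + 3 = 35 annuli.
One annulus per year makes the duration 35 years.

35 yr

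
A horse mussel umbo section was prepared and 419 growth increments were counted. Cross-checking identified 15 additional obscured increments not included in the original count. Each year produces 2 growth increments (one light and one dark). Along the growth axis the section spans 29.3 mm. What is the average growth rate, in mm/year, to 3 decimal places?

After corrections the count is 419 + 15 = 434 growth increments.
434 growth increments at 2 per year is 434 / 2 = 217 years.
Mean rate = 29.3 mm / 217 years ≈ 0.135 mm/year.

0.135 mm/year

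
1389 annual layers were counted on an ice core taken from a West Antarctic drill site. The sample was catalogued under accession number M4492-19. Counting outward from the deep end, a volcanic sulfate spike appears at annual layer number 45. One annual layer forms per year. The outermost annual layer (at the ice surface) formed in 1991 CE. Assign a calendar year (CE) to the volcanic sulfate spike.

The volcanic sulfate spike sits at annual layer 45 from the deep end, so 1389 − 45 = 1344 annual layers formed after it.
Counting back 1344 years from 1991 CE places the volcanic sulfate spike in 1991 − 1344 = 647 CE.

647 CE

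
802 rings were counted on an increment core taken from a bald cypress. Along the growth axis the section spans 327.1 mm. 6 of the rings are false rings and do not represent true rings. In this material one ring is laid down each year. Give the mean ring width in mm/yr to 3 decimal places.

0.411 mm/yr

Adjusted count: 802 − 6 = 796 rings.
327.1 mm over 796 years gives 327.1 / 796 ≈ 0.411 mm/yr.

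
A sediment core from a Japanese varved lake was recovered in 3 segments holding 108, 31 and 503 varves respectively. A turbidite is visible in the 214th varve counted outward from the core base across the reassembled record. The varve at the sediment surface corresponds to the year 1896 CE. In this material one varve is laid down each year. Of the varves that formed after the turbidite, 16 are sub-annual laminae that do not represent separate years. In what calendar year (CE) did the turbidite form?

Total varves = 108 + 31 + 503 = 642.
The turbidite sits at varve 214 from the core base, so 642 − 214 = 428 varves formed after it.
Removing the 16 false varves leaves 428 − 16 = 412 true varves beyond the turbidite.
The varve at the sediment surface is 1896 CE, so the turbidite dates to 1896 − 412 = 1484 CE.

1484 CE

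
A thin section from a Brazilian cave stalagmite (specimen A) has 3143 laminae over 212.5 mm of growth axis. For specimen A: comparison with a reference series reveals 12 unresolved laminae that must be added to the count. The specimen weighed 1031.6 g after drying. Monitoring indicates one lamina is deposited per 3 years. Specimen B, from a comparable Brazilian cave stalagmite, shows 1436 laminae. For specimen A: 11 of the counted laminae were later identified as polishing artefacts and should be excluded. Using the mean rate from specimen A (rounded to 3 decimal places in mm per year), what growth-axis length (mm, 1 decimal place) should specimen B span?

99.1 mm

Specimen A: after corrections the count is 3143 − 11 + 12 = 3144 laminae.
Specimen A: 3144 laminae at 3 years each span 3144 × 3 = 9432 years.
A: 212.5 mm over 9432 years gives 212.5 / 9432 ≈ 0.023 mm/year.
Specimen B: multiplying by 3 years per lamina: 1436 × 3 = 4308 years. B's length ≈ 0.023 × 4308 = 99.1 mm.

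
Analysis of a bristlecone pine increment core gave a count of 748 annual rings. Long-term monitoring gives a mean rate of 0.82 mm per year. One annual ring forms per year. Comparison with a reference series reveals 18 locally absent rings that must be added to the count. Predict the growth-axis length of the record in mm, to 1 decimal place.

628.1 mm

After corrections the count is 748 + 18 = 766 annual rings.
Predicted length = 0.82 mm/year × 766 years = 628.1 mm.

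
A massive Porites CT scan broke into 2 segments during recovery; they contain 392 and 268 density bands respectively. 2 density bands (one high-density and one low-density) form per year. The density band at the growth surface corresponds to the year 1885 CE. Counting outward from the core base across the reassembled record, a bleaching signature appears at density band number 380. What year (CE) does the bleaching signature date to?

Total density bands = 392 + 268 = 660.
660 − 380 = 280 density bands lie beyond the bleaching signature toward the growth surface.
280 density bands at 2 per year is 280 / 2 = 140 years.
The density band at the growth surface is 1885 CE, so the bleaching signature dates to 1885 − 140 = 1745 CE.

1745 CE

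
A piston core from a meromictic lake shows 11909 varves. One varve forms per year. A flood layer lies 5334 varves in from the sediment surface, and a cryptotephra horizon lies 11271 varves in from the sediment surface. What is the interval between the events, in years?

Separation: 11271 − 5334 = 5937 varves.
One varve per year makes the interval 5937 years.

5937 yr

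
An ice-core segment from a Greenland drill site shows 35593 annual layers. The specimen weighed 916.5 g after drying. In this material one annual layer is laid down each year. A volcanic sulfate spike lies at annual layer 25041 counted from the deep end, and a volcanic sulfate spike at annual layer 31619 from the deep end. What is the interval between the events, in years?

Separation: 31619 − 25041 = 6578 annual layers.
That is 6578 years at one annual layer per year.

6578 years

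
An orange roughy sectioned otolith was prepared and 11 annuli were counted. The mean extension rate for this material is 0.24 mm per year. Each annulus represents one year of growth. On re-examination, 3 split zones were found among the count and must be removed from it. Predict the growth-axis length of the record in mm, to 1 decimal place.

After corrections the count is 11 − 3 = 8 annuli.
Predicted length = 0.24 mm/year × 8 years = 1.9 mm.

1.9 mm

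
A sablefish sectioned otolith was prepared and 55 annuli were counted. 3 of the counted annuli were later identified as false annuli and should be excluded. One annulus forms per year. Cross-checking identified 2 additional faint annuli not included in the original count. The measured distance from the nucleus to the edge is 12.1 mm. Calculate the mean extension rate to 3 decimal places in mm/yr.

0.224 mm/yr

Adjusted count: 55 − 3 + 2 = 54 annuli.
12.1 mm over 54 years gives 12.1 / 54 ≈ 0.224 mm/yr.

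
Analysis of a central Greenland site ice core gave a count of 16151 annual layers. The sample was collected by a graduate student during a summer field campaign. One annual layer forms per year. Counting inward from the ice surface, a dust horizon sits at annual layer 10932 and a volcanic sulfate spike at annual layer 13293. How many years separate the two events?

Separation: 13293 − 10932 = 2361 annual layers.
That is 2361 years at one annual layer per year.

2361 yr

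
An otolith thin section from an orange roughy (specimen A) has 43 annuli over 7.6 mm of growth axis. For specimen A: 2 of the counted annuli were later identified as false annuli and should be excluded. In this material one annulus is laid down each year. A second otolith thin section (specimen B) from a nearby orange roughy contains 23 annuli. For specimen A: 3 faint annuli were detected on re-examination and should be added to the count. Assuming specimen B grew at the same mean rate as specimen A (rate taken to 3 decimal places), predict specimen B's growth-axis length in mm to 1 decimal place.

4.0 mm

Specimen A: true annulus count = 43 − 2 + 3 = 44.
A: Extension rate ≈ 7.6 / 44 = 0.173 mm per year.
Length of B = 0.173 × 23 = 4.0 mm.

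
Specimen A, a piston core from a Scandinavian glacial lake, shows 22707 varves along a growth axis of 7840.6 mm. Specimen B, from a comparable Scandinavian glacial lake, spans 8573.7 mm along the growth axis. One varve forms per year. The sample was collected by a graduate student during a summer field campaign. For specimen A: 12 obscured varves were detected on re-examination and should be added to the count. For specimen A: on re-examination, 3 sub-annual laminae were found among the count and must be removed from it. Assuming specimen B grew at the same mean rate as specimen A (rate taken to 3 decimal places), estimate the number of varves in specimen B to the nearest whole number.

24851 varves

Specimen A: true varve count = 22707 − 3 + 12 = 22716.
A: Extension rate ≈ 7840.6 / 22716 = 0.345 mm/yr.
For B, 8573.7 / 0.345 = 24851.30 years ≈ 24851 varves.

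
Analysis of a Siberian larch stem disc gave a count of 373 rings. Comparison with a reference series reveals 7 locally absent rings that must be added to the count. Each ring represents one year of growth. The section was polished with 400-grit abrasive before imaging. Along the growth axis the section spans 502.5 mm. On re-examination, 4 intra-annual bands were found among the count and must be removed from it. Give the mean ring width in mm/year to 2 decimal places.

1.34 mm/year

Correcting the raw count gives 373 − 4 + 7 = 376 true rings.
502.5 mm over 376 years gives 502.5 / 376 ≈ 1.34 mm/year.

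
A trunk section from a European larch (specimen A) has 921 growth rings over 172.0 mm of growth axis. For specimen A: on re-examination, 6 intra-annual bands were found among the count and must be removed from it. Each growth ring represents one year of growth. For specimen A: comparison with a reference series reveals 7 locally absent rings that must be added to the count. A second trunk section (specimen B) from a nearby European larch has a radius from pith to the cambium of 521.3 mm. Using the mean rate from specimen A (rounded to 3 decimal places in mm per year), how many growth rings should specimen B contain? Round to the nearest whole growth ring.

Specimen A: adjusted count: 921 − 6 + 7 = 922 growth rings.
A: Mean rate = 172.0 mm / 922 years ≈ 0.187 mm/year.
For B, 521.3 / 0.187 = 2787.70 years ≈ 2788 growth rings.

2788 growth rings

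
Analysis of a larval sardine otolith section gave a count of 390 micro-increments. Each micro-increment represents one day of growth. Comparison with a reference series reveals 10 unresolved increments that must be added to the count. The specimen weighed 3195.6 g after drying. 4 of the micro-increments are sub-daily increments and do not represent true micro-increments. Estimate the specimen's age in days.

396 days

True micro-increment count = 390 − 4 + 10 = 396.
With a one-to-one micro-increment periodicity this is 396 days.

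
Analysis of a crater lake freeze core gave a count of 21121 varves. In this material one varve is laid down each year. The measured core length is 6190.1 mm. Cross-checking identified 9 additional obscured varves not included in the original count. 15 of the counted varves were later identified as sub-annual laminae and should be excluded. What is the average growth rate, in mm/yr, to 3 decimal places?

Adjusted count: 21121 − 15 + 9 = 21115 varves.
Extension rate ≈ 6190.1 / 21115 = 0.293 mm/yr.

0.293 mm/yr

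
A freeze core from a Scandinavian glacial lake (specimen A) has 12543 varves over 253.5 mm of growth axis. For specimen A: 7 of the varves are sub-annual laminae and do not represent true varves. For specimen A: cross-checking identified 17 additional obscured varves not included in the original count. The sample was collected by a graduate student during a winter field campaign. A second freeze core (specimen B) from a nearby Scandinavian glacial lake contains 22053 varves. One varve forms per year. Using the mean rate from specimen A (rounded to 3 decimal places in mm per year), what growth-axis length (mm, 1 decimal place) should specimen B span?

Specimen A: true varve count = 12543 − 7 + 17 = 12553.
A: Extension rate ≈ 253.5 / 12553 = 0.020 mm per year.
For B, 0.020 mm/year × 22053 years = 441.1 mm.

441.1 mm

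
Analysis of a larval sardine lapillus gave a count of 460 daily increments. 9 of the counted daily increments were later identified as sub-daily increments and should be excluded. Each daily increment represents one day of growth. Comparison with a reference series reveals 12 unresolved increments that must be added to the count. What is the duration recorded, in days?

After corrections the count is 460 − 9 + 12 = 463 daily increments.
With a one-to-one daily increment periodicity this is 463 days.

463 d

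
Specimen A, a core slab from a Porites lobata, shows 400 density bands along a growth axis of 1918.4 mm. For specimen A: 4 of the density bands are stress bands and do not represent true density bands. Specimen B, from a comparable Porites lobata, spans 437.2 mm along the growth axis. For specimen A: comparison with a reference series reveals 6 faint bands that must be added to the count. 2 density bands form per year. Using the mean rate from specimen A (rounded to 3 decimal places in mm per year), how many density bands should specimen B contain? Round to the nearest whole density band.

Specimen A: adjusted count: 400 − 4 + 6 = 402 density bands.
Specimen A: 402 density bands at 2 per year is 402 / 2 = 201 years.
A: Extension rate ≈ 1918.4 / 201 = 9.544 mm/yr.
Specimen B: 437.2 mm / 9.544 mm per year = 45.81 years; at 2 density bands per year that is 45.81 × 2 ≈ 92 density bands.

92 density bands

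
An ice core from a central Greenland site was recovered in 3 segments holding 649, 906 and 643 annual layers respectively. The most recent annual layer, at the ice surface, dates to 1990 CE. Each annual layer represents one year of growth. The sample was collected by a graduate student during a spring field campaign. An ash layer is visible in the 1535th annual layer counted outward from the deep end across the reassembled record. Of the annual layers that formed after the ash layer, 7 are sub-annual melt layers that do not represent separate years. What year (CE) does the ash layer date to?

Total annual layers = 649 + 906 + 643 = 2198.
2198 − 1535 = 663 annual layers lie beyond the ash layer toward the ice surface.
Removing the 7 false annual layers leaves 663 − 7 = 656 true annual layers beyond the ash layer.
Counting back 656 years from 1990 CE places the ash layer in 1990 − 656 = 1334 CE.

1334 CE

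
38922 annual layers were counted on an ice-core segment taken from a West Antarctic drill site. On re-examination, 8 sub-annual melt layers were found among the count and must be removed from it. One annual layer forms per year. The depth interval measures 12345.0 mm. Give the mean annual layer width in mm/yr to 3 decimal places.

0.317 mm/yr

Correcting the raw count gives 38922 − 8 = 38914 true annual layers.
Mean rate = 12345.0 mm / 38914 years ≈ 0.317 mm/yr.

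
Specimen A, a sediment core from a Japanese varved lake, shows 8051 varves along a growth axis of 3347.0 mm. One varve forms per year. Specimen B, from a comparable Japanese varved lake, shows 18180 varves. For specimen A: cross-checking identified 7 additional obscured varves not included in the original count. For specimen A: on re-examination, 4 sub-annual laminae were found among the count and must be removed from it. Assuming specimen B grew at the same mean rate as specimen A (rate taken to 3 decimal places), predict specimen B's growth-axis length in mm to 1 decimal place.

7562.9 mm

Specimen A: adjusted count: 8051 − 4 + 7 = 8054 varves.
A: Extension rate ≈ 3347.0 / 8054 = 0.416 mm/year.
Length of B = 0.416 × 18180 = 7562.9 mm.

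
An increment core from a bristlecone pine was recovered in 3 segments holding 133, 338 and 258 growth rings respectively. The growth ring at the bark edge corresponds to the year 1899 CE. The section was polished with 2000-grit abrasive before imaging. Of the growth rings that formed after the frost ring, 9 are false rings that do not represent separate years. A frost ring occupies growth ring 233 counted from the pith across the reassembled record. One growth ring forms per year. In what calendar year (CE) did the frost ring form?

Total growth rings = 133 + 338 + 258 = 729.
Between growth ring 233 and the bark edge there are 729 − 233 = 496 growth rings.
Excluding 9 false growth rings: 496 − 9 = 487.
Counting back 487 years from 1899 CE places the frost ring in 1899 − 487 = 1412 CE.

1412 CE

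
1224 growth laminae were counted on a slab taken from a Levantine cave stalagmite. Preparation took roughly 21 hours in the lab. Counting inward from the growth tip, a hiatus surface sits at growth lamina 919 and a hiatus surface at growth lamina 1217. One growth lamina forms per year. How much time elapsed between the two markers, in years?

298 years

Separation: 1217 − 919 = 298 growth laminae.
That is 298 years at one growth lamina per year.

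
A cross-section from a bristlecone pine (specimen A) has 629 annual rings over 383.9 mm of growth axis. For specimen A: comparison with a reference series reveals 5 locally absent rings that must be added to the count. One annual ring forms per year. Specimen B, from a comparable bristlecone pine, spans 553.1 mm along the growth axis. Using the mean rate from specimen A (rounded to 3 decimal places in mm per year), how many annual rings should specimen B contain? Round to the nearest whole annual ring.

Specimen A: after corrections the count is 629 + 5 = 634 annual rings.
A: 383.9 mm over 634 years gives 383.9 / 634 ≈ 0.606 mm/year.
For B, 553.1 / 0.606 = 912.71 years ≈ 913 annual rings.

913 annual rings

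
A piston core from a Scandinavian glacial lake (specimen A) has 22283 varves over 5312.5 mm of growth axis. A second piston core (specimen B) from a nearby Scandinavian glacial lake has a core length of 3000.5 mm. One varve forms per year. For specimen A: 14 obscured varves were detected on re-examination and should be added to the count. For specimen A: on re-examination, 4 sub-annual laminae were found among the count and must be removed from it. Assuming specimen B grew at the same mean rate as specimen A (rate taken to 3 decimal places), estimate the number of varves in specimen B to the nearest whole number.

Specimen A: after corrections the count is 22283 − 4 + 14 = 22293 varves.
A: Mean rate = 5312.5 mm / 22293 years ≈ 0.238 mm per year.
B spans 3000.5 / 0.238 = 12607.14 years ≈ 12607 varves.

12607 varves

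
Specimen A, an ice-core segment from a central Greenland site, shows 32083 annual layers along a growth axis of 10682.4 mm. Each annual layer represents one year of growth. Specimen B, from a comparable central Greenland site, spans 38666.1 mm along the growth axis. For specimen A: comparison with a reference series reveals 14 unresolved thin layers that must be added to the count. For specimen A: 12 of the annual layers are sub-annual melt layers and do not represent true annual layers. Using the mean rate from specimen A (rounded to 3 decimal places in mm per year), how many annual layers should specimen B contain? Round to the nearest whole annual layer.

Specimen A: after corrections the count is 32083 − 12 + 14 = 32085 annual layers.
A: 10682.4 mm over 32085 years gives 10682.4 / 32085 ≈ 0.333 mm/yr.
Specimen B: 38666.1 mm / 0.333 mm per year = 116114.41 years ≈ 116114 annual layers.

116114 annual layers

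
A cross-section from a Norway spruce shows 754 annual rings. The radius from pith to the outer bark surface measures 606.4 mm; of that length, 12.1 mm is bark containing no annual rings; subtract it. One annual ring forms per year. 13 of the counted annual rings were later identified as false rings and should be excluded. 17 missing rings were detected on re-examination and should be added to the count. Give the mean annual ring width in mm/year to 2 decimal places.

Correcting the raw count gives 754 − 13 + 17 = 758 true annual rings.
Net length = 606.4 − 12.1 = 594.3 mm.
Extension rate ≈ 594.3 / 758 = 0.78 mm/year.

0.78 mm/year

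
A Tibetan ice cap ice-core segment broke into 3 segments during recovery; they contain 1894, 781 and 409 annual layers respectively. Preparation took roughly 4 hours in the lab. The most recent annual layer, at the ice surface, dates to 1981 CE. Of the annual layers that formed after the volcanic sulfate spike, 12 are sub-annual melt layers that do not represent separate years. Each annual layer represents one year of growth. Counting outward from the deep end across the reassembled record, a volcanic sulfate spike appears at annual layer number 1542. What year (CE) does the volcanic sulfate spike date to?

Total annual layers = 1894 + 781 + 409 = 3084.
Between annual layer 1542 and the ice surface there are 3084 − 1542 = 1542 annual layers.
Removing the 12 false annual layers leaves 1542 − 12 = 1530 true annual layers beyond the volcanic sulfate spike.
Counting back 1530 years from 1981 CE places the volcanic sulfate spike in 1981 − 1530 = 451 CE.

451 CE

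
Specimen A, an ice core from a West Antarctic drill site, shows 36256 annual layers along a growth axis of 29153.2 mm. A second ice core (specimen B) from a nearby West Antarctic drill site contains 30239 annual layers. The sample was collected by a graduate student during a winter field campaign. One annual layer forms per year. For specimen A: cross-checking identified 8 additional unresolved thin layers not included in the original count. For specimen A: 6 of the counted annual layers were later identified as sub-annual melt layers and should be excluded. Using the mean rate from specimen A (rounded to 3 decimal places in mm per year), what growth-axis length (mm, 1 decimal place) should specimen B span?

Specimen A: correcting the raw count gives 36256 − 6 + 8 = 36258 true annual layers.
A: 29153.2 mm over 36258 years gives 29153.2 / 36258 ≈ 0.804 mm per year.
Length of B = 0.804 × 30239 = 24312.2 mm.

24312.2 mm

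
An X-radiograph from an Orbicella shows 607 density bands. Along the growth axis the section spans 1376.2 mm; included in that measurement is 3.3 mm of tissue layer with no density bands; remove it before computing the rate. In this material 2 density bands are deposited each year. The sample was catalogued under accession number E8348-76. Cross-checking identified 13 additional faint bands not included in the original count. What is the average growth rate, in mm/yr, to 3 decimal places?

4.429 mm/yr

Correcting the raw count gives 607 + 13 = 620 true density bands.
Dividing by 2 density bands per year: 620 / 2 = 310 years.
Net length = 1376.2 − 3.3 = 1372.9 mm.
Mean rate = 1372.9 mm / 310 years ≈ 4.429 mm/yr.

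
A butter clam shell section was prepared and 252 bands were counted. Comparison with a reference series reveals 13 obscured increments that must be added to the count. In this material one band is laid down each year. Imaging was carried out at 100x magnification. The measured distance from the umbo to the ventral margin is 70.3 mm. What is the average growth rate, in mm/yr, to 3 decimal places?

Correcting the raw count gives 252 + 13 = 265 true bands.
70.3 mm over 265 years gives 70.3 / 265 ≈ 0.265 mm/yr.

0.265 mm/yr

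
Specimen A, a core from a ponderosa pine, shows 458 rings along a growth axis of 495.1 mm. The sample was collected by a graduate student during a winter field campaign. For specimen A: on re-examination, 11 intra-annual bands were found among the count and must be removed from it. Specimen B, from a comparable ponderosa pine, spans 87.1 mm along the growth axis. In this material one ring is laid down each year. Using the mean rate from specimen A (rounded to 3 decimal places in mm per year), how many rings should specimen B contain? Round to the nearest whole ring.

Specimen A: adjusted count: 458 − 11 = 447 rings.
A: Mean rate = 495.1 mm / 447 years ≈ 1.108 mm per year.
B spans 87.1 / 1.108 = 78.61 years ≈ 79 rings.

79 rings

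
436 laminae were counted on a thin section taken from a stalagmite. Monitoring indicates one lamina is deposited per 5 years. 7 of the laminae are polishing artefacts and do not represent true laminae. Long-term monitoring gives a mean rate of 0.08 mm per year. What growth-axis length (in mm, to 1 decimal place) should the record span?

Adjusted count: 436 − 7 = 429 laminae.
Multiplying by 5 years per lamina: 429 × 5 = 2145 years.
Predicted length = 0.08 mm/year × 2145 years = 171.6 mm.

171.6 mm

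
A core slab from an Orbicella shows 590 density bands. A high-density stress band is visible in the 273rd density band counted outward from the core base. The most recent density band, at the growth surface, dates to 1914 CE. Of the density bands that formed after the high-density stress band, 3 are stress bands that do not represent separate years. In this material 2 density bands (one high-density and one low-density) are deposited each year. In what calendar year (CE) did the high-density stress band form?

The high-density stress band sits at density band 273 from the core base, so 590 − 273 = 317 density bands formed after it.
Excluding 3 false density bands: 317 − 3 = 314.
314 density bands at 2 per year is 314 / 2 = 157 years.
1914 − 157 = 1757 CE.

1757 CE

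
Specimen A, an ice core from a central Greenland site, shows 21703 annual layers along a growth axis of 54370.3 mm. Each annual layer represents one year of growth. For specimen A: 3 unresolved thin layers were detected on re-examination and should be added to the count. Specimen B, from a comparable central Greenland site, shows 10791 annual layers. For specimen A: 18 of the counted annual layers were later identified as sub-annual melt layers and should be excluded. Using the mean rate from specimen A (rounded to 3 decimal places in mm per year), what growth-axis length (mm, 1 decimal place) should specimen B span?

Specimen A: after corrections the count is 21703 − 18 + 3 = 21688 annual layers.
A: 54370.3 mm over 21688 years gives 54370.3 / 21688 ≈ 2.507 mm per year.
B's length ≈ 2.507 × 10791 = 27053.0 mm.

27053.0 mm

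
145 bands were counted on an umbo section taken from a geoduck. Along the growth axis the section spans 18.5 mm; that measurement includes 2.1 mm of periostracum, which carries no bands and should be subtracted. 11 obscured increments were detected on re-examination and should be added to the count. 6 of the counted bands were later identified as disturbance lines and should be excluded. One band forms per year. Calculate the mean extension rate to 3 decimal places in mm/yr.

True band count = 145 − 6 + 11 = 150.
Removing the 2.1 mm offcut leaves 18.5 − 2.1 = 16.4 mm.
16.4 mm over 150 years gives 16.4 / 150 ≈ 0.109 mm/yr.

0.109 mm/yr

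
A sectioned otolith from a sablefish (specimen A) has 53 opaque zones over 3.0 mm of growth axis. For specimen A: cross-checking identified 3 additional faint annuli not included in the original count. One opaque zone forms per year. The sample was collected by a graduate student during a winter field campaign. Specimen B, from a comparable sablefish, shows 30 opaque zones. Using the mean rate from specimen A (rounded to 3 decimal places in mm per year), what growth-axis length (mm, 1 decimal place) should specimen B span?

1.6 mm

Specimen A: after corrections the count is 53 + 3 = 56 opaque zones.
A: Mean rate = 3.0 mm / 56 years ≈ 0.054 mm/yr.
For B, 0.054 mm/year × 30 years = 1.6 mm.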